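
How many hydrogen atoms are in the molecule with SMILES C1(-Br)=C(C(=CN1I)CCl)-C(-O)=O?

Hydrogens are implicit in SMILES; fill each atom to its normal valence:
  3 × C (aromatic): no H
  1 × Br: no H
  1 × C: 2 H
  1 × C (aromatic): 1 H
  1 × C: no H
  1 × Cl: no H
  1 × I: no H
  1 × N (aromatic): no H
  1 × O: 1 H
  1 × O: no H
  Total hydrogens = 4.

4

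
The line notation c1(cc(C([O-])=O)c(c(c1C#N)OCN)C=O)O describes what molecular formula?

C10H7N2O5-

Heavy atoms from the SMILES: 10 C, 2 N, 5 O.
Implicit hydrogens by atom environment:
  5 × C (aromatic): no H
  3 × O: no H
  2 × C: no H
  1 × C: 2 H
  1 × C (aromatic): 1 H
  1 × C: 1 H
  1 × N: 2 H
  1 × N: no H
  1 × O: 1 H
  1 × O (charge -1): no H
  Total hydrogens = 7.
Net charge -1.
Molecular formula: C10H7N2O5-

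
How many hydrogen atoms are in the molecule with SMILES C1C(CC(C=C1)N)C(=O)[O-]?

Hydrogens are implicit in SMILES; fill each atom to its normal valence:
  4 × C: 1 H each → 4
  2 × C: 2 H each → 4
  1 × C: no H
  1 × N: 2 H
  1 × O: no H
  1 × O (charge -1): no H
  Total hydrogens = 10.

10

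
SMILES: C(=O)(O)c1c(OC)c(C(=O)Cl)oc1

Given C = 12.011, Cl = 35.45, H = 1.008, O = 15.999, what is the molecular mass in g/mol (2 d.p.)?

204.56

Molecular formula: C7H5ClO5.
M = 7×12.011 + 1×35.45 + 5×1.008 + 5×15.999 = 204.56 g/mol.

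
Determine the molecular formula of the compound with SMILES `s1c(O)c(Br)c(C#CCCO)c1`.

Heavy atoms from the SMILES: 1 Br, 8 C, 2 O, 1 S.
Implicit hydrogens by atom environment:
  3 × C (aromatic): no H
  2 × C: 2 H each → 4
  2 × C: no H
  2 × O: 1 H each → 2
  1 × Br: no H
  1 × C (aromatic): 1 H
  1 × S (aromatic): no H
  Total hydrogens = 7.
Molecular formula: C8H7BrO2S

C8H7BrO2S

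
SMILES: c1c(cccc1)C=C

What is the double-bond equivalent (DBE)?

5

Molecular formula from the SMILES: C8H8.
DoU = (2C + 2 + N − H − X)/2 = (2·8 + 2 + 0 − 8 − 0)/2 = 10/2 = 5.
(Structurally: 1 ring(s) + 4 π bond(s) = 5.)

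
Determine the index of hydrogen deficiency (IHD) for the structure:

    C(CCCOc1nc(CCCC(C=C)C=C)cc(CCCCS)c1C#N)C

Molecular formula from the SMILES: C23H34N2OS.
DoU = (2C + 2 + N − H − X)/2 = (2·23 + 2 + 2 − 34 − 0)/2 = 16/2 = 8.
(Structurally: 1 ring(s) + 7 π bond(s) = 8.)

8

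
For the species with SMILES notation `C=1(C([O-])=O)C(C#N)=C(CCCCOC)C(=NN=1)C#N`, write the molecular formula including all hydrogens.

C12H11N4O3-

Heavy atoms from the SMILES: 12 C, 4 N, 3 O.
Implicit hydrogens by atom environment:
  4 × C: 2 H each → 8
  4 × C (aromatic): no H
  3 × C: no H
  2 × N (aromatic): no H
  2 × N: no H
  2 × O: no H
  1 × C: 3 H
  1 × O (charge -1): no H
  Total hydrogens = 11.
Net charge -1.
Molecular formula: C12H11N4O3-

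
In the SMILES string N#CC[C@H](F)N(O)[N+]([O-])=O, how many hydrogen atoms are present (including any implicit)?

4

Hydrogens are implicit in SMILES; fill each atom to its normal valence:
  2 × N: no H
  1 × C: 2 H
  1 × C: 1 H
  1 × C: no H
  1 × F: no H
  1 × N (charge +1): no H
  1 × O: 1 H
  1 × O: no H
  1 × O (charge -1): no H
  Total hydrogens = 4.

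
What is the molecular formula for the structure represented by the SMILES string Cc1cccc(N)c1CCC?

Heavy atoms from the SMILES: 10 C, 1 N.
Implicit hydrogens by atom environment:
  3 × C (aromatic): 1 H each → 3
  3 × C (aromatic): no H
  2 × C: 3 H each → 6
  2 × C: 2 H each → 4
  1 × N: 2 H
  Total hydrogens = 15.
Molecular formula: C10H15N

C10H15N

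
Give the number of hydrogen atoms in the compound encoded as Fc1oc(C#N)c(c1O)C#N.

1

Hydrogens are implicit in SMILES; fill each atom to its normal valence:
  4 × C (aromatic): no H
  2 × C: no H
  2 × N: no H
  1 × F: no H
  1 × O: 1 H
  1 × O (aromatic): no H
  Total hydrogens = 1.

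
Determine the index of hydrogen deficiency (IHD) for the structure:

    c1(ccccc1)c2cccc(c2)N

Molecular formula from the SMILES: C12H11N.
DoU = (2C + 2 + N − H − X)/2 = (2·12 + 2 + 1 − 11 − 0)/2 = 16/2 = 8.
(Structurally: 2 ring(s) + 6 π bond(s) = 8.)

8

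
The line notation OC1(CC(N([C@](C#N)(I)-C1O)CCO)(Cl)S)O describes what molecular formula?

C8H12ClIN2O4S

Heavy atoms from the SMILES: 8 C, 1 Cl, 1 I, 2 N, 4 O, 1 S.
Implicit hydrogens by atom environment:
  4 × C: no H
  4 × O: 1 H each → 4
  3 × C: 2 H each → 6
  2 × N: no H
  1 × C: 1 H
  1 × Cl: no H
  1 × I: no H
  1 × S: 1 H
  Total hydrogens = 12.
Molecular formula: C8H12ClIN2O4S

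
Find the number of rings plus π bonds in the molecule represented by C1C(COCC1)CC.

1

Molecular formula from the SMILES: C7H14O.
DoU = (2C + 2 + N − H − X)/2 = (2·7 + 2 + 0 − 14 − 0)/2 = 2/2 = 1.
(Structurally: 1 ring(s) + 0 π bond(s) = 1.)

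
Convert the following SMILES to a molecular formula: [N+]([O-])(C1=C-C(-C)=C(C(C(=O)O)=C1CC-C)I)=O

C11H12INO4

Heavy atoms from the SMILES: 11 C, 1 I, 1 N, 4 O.
Implicit hydrogens by atom environment:
  5 × C (aromatic): no H
  2 × C: 3 H each → 6
  2 × C: 2 H each → 4
  2 × O: no H
  1 × C (aromatic): 1 H
  1 × C: no H
  1 × I: no H
  1 × N (charge +1): no H
  1 × O: 1 H
  1 × O (charge -1): no H
  Total hydrogens = 12.
Molecular formula: C11H12INO4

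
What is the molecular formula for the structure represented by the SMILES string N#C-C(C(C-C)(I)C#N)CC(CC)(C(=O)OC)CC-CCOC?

Heavy atoms from the SMILES: 17 C, 1 I, 2 N, 3 O.
Implicit hydrogens by atom environment:
  7 × C: 2 H each → 14
  5 × C: no H
  4 × C: 3 H each → 12
  3 × O: no H
  2 × N: no H
  1 × C: 1 H
  1 × I: no H
  Total hydrogens = 27.
Molecular formula: C17H27IN2O3

C17H27IN2O3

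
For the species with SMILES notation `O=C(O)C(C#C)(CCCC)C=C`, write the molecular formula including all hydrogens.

Heavy atoms from the SMILES: 10 C, 2 O.
Implicit hydrogens by atom environment:
  4 × C: 2 H each → 8
  3 × C: no H
  2 × C: 1 H each → 2
  1 × C: 3 H
  1 × O: 1 H
  1 × O: no H
  Total hydrogens = 14.
Molecular formula: C10H14O2

C10H14O2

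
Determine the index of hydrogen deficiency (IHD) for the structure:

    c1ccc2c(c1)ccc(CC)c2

7

Molecular formula from the SMILES: C12H12.
DoU = (2C + 2 + N − H − X)/2 = (2·12 + 2 + 0 − 12 − 0)/2 = 14/2 = 7.
(Structurally: 2 ring(s) + 5 π bond(s) = 7.)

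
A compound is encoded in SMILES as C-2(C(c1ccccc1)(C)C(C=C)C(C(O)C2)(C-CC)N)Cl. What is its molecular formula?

Heavy atoms from the SMILES: 18 C, 1 Cl, 1 N, 1 O.
Implicit hydrogens by atom environment:
  5 × C (aromatic): 1 H each → 5
  4 × C: 2 H each → 8
  4 × C: 1 H each → 4
  2 × C: 3 H each → 6
  2 × C: no H
  1 × C (aromatic): no H
  1 × Cl: no H
  1 × N: 2 H
  1 × O: 1 H
  Total hydrogens = 26.
Molecular formula: C18H26ClNO

C18H26ClNO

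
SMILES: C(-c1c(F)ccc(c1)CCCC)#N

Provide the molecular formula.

Heavy atoms from the SMILES: 11 C, 1 F, 1 N.
Implicit hydrogens by atom environment:
  3 × C: 2 H each → 6
  3 × C (aromatic): 1 H each → 3
  3 × C (aromatic): no H
  1 × C: 3 H
  1 × C: no H
  1 × F: no H
  1 × N: no H
  Total hydrogens = 12.
Molecular formula: C11H12FN

C11H12FN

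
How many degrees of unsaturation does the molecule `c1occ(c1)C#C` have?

5

Molecular formula from the SMILES: C6H4O.
DoU = (2C + 2 + N − H − X)/2 = (2·6 + 2 + 0 − 4 − 0)/2 = 10/2 = 5.
(Structurally: 1 ring(s) + 4 π bond(s) = 5.)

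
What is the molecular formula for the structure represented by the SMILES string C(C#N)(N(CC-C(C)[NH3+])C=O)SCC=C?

Heavy atoms from the SMILES: 10 C, 3 N, 1 O, 1 S.
Implicit hydrogens by atom environment:
  4 × C: 2 H each → 8
  4 × C: 1 H each → 4
  2 × N: no H
  1 × C: 3 H
  1 × C: no H
  1 × N (charge +1): 3 H
  1 × O: no H
  1 × S: no H
  Total hydrogens = 18.
Net charge +1.
Molecular formula: C10H18N3OS+

C10H18N3OS+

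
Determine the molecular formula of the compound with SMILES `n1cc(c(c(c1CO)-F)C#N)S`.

C7H5FN2OS

Heavy atoms from the SMILES: 7 C, 1 F, 2 N, 1 O, 1 S.
Implicit hydrogens by atom environment:
  4 × C (aromatic): no H
  1 × C: 2 H
  1 × C (aromatic): 1 H
  1 × C: no H
  1 × F: no H
  1 × N (aromatic): no H
  1 × N: no H
  1 × O: 1 H
  1 × S: 1 H
  Total hydrogens = 5.
Molecular formula: C7H5FN2OS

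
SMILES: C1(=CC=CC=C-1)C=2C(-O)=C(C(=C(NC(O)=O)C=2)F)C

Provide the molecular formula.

C14H12FNO3

Heavy atoms from the SMILES: 14 C, 1 F, 1 N, 3 O.
Implicit hydrogens by atom environment:
  6 × C (aromatic): 1 H each → 6
  6 × C (aromatic): no H
  2 × O: 1 H each → 2
  1 × C: 3 H
  1 × C: no H
  1 × F: no H
  1 × N: 1 H
  1 × O: no H
  Total hydrogens = 12.
Molecular formula: C14H12FNO3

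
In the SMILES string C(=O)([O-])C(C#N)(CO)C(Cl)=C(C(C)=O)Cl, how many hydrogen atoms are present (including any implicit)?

6

Hydrogens are implicit in SMILES; fill each atom to its normal valence:
  6 × C: no H
  2 × Cl: no H
  2 × O: no H
  1 × C: 3 H
  1 × C: 2 H
  1 × N: no H
  1 × O: 1 H
  1 × O (charge -1): no H
  Total hydrogens = 6.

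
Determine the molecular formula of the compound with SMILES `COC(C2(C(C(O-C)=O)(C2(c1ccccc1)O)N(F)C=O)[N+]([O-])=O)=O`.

C14H13FN2O8

Heavy atoms from the SMILES: 14 C, 1 F, 2 N, 8 O.
Implicit hydrogens by atom environment:
  6 × O: no H
  5 × C (aromatic): 1 H each → 5
  5 × C: no H
  2 × C: 3 H each → 6
  1 × C: 1 H
  1 × C (aromatic): no H
  1 × F: no H
  1 × N: no H
  1 × N (charge +1): no H
  1 × O: 1 H
  1 × O (charge -1): no H
  Total hydrogens = 13.
Molecular formula: C14H13FN2O8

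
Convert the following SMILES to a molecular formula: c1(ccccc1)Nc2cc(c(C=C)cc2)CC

Heavy atoms from the SMILES: 16 C, 1 N.
Implicit hydrogens by atom environment:
  8 × C (aromatic): 1 H each → 8
  4 × C (aromatic): no H
  2 × C: 2 H each → 4
  1 × C: 3 H
  1 × C: 1 H
  1 × N: 1 H
  Total hydrogens = 17.
Molecular formula: C16H17N

C16H17N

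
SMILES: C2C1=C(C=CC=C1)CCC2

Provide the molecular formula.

C10H12

Heavy atoms from the SMILES: 10 C.
Implicit hydrogens by atom environment:
  4 × C: 2 H each → 8
  4 × C (aromatic): 1 H each → 4
  2 × C (aromatic): no H
  Total hydrogens = 12.
Molecular formula: C10H12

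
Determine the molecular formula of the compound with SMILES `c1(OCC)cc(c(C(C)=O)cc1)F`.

Heavy atoms from the SMILES: 10 C, 1 F, 2 O.
Implicit hydrogens by atom environment:
  3 × C (aromatic): 1 H each → 3
  3 × C (aromatic): no H
  2 × C: 3 H each → 6
  2 × O: no H
  1 × C: 2 H
  1 × C: no H
  1 × F: no H
  Total hydrogens = 11.
Molecular formula: C10H11FO2

C10H11FO2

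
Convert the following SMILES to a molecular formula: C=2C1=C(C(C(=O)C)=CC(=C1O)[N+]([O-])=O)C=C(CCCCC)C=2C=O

Heavy atoms from the SMILES: 18 C, 1 N, 5 O.
Implicit hydrogens by atom environment:
  7 × C (aromatic): no H
  4 × C: 2 H each → 8
  3 × C (aromatic): 1 H each → 3
  3 × O: no H
  2 × C: 3 H each → 6
  1 × C: 1 H
  1 × C: no H
  1 × N (charge +1): no H
  1 × O: 1 H
  1 × O (charge -1): no H
  Total hydrogens = 19.
Molecular formula: C18H19NO5

C18H19NO5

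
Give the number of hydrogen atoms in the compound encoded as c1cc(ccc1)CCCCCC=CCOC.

Hydrogens are implicit in SMILES; fill each atom to its normal valence:
  6 × C: 2 H each → 12
  5 × C (aromatic): 1 H each → 5
  2 × C: 1 H each → 2
  1 × C: 3 H
  1 × C (aromatic): no H
  1 × O: no H
  Total hydrogens = 22.

22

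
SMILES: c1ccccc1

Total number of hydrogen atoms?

6

Hydrogens are implicit in SMILES; fill each atom to its normal valence:
  6 × C (aromatic): 1 H each → 6
  Total hydrogens = 6.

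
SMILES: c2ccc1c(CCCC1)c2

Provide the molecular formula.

C10H12

Heavy atoms from the SMILES: 10 C.
Implicit hydrogens by atom environment:
  4 × C: 2 H each → 8
  4 × C (aromatic): 1 H each → 4
  2 × C (aromatic): no H
  Total hydrogens = 12.
Molecular formula: C10H12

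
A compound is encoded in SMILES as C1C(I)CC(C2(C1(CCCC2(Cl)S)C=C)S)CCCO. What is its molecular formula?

Heavy atoms from the SMILES: 15 C, 1 Cl, 1 I, 1 O, 2 S.
Implicit hydrogens by atom environment:
  9 × C: 2 H each → 18
  3 × C: 1 H each → 3
  3 × C: no H
  2 × S: 1 H each → 2
  1 × Cl: no H
  1 × I: no H
  1 × O: 1 H
  Total hydrogens = 24.
Molecular formula: C15H24ClIOS2

C15H24ClIOS2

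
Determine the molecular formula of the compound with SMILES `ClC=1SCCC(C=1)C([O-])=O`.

Heavy atoms from the SMILES: 6 C, 1 Cl, 2 O, 1 S.
Implicit hydrogens by atom environment:
  2 × C: 2 H each → 4
  2 × C: 1 H each → 2
  2 × C: no H
  1 × Cl: no H
  1 × O: no H
  1 × O (charge -1): no H
  1 × S: no H
  Total hydrogens = 6.
Net charge -1.
Molecular formula: C6H6ClO2S-

C6H6ClO2S-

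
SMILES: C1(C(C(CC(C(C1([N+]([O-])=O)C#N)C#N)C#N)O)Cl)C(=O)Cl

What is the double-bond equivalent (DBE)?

9

Molecular formula from the SMILES: C11H8Cl2N4O4.
DoU = (2C + 2 + N − H − X)/2 = (2·11 + 2 + 4 − 8 − 2)/2 = 18/2 = 9.
(Structurally: 1 ring(s) + 8 π bond(s) = 9.)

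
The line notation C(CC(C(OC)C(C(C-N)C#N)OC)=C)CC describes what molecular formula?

Heavy atoms from the SMILES: 13 C, 2 N, 2 O.
Implicit hydrogens by atom environment:
  5 × C: 2 H each → 10
  3 × C: 3 H each → 9
  3 × C: 1 H each → 3
  2 × C: no H
  2 × O: no H
  1 × N: 2 H
  1 × N: no H
  Total hydrogens = 24.
Molecular formula: C13H24N2O2

C13H24N2O2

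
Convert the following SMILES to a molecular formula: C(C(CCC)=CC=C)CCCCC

C13H24

Heavy atoms from the SMILES: 13 C.
Implicit hydrogens by atom environment:
  8 × C: 2 H each → 16
  2 × C: 3 H each → 6
  2 × C: 1 H each → 2
  1 × C: no H
  Total hydrogens = 24.
Molecular formula: C13H24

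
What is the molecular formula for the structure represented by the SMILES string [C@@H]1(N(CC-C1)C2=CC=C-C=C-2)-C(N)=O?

Heavy atoms from the SMILES: 11 C, 2 N, 1 O.
Implicit hydrogens by atom environment:
  5 × C (aromatic): 1 H each → 5
  3 × C: 2 H each → 6
  1 × C: 1 H
  1 × C: no H
  1 × C (aromatic): no H
  1 × N: 2 H
  1 × N: no H
  1 × O: no H
  Total hydrogens = 14.
Molecular formula: C11H14N2O

C11H14N2O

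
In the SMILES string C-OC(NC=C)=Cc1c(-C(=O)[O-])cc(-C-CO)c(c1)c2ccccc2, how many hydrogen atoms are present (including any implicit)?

20

Hydrogens are implicit in SMILES; fill each atom to its normal valence:
  7 × C (aromatic): 1 H each → 7
  5 × C (aromatic): no H
  3 × C: 2 H each → 6
  2 × C: 1 H each → 2
  2 × C: no H
  2 × O: no H
  1 × C: 3 H
  1 × N: 1 H
  1 × O: 1 H
  1 × O (charge -1): no H
  Total hydrogens = 20.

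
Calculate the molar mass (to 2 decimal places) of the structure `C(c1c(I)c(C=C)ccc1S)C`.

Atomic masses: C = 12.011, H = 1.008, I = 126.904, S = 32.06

290.16

Molecular formula: C10H11IS.
M = 10×12.011 + 11×1.008 + 1×126.904 + 1×32.06 = 290.16 g/mol.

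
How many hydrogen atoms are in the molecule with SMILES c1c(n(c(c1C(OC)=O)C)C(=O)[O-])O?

Hydrogens are implicit in SMILES; fill each atom to its normal valence:
  3 × C (aromatic): no H
  3 × O: no H
  2 × C: 3 H each → 6
  2 × C: no H
  1 × C (aromatic): 1 H
  1 × N (aromatic): no H
  1 × O: 1 H
  1 × O (charge -1): no H
  Total hydrogens = 8.

8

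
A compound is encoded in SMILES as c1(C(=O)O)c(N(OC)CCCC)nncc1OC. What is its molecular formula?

Heavy atoms from the SMILES: 11 C, 3 N, 4 O.
Implicit hydrogens by atom environment:
  3 × C: 3 H each → 9
  3 × C: 2 H each → 6
  3 × C (aromatic): no H
  3 × O: no H
  2 × N (aromatic): no H
  1 × C (aromatic): 1 H
  1 × C: no H
  1 × N: no H
  1 × O: 1 H
  Total hydrogens = 17.
Molecular formula: C11H17N3O4

C11H17N3O4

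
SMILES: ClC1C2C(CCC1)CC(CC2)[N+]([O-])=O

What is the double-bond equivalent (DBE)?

Molecular formula from the SMILES: C10H16ClNO2.
DoU = (2C + 2 + N − H − X)/2 = (2·10 + 2 + 1 − 16 − 1)/2 = 6/2 = 3.
(Structurally: 2 ring(s) + 1 π bond(s) = 3.)

3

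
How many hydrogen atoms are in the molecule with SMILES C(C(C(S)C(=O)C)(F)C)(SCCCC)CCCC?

27

Hydrogens are implicit in SMILES; fill each atom to its normal valence:
  6 × C: 2 H each → 12
  4 × C: 3 H each → 12
  2 × C: 1 H each → 2
  2 × C: no H
  1 × F: no H
  1 × O: no H
  1 × S: 1 H
  1 × S: no H
  Total hydrogens = 27.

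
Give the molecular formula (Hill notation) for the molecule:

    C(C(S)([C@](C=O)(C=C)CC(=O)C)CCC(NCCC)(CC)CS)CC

C20H37NO2S2

Heavy atoms from the SMILES: 20 C, 1 N, 2 O, 2 S.
Implicit hydrogens by atom environment:
  10 × C: 2 H each → 20
  4 × C: 3 H each → 12
  4 × C: no H
  2 × C: 1 H each → 2
  2 × O: no H
  2 × S: 1 H each → 2
  1 × N: 1 H
  Total hydrogens = 37.
Molecular formula: C20H37NO2S2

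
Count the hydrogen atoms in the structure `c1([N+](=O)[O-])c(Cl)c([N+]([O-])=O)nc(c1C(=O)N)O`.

Hydrogens are implicit in SMILES; fill each atom to its normal valence:
  5 × C (aromatic): no H
  3 × O: no H
  2 × N (charge +1): no H
  2 × O (charge -1): no H
  1 × C: no H
  1 × Cl: no H
  1 × N: 2 H
  1 × N (aromatic): no H
  1 × O: 1 H
  Total hydrogens = 3.

3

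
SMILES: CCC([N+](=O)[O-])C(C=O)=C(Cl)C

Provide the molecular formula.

Heavy atoms from the SMILES: 7 C, 1 Cl, 1 N, 3 O.
Implicit hydrogens by atom environment:
  2 × C: 3 H each → 6
  2 × C: 1 H each → 2
  2 × C: no H
  2 × O: no H
  1 × C: 2 H
  1 × Cl: no H
  1 × N (charge +1): no H
  1 × O (charge -1): no H
  Total hydrogens = 10.
Molecular formula: C7H10ClNO3

C7H10ClNO3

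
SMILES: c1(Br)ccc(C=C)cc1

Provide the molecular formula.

C8H7Br

Heavy atoms from the SMILES: 1 Br, 8 C.
Implicit hydrogens by atom environment:
  4 × C (aromatic): 1 H each → 4
  2 × C (aromatic): no H
  1 × Br: no H
  1 × C: 2 H
  1 × C: 1 H
  Total hydrogens = 7.
Molecular formula: C8H7Br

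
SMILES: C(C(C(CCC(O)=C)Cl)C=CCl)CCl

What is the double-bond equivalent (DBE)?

Molecular formula from the SMILES: C10H15Cl3O.
DoU = (2C + 2 + N − H − X)/2 = (2·10 + 2 + 0 − 15 − 3)/2 = 4/2 = 2.
(Structurally: 0 ring(s) + 2 π bond(s) = 2.)

2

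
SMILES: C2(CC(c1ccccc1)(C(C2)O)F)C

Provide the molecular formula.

C12H15FO

Heavy atoms from the SMILES: 12 C, 1 F, 1 O.
Implicit hydrogens by atom environment:
  5 × C (aromatic): 1 H each → 5
  2 × C: 2 H each → 4
  2 × C: 1 H each → 2
  1 × C: 3 H
  1 × C: no H
  1 × C (aromatic): no H
  1 × F: no H
  1 × O: 1 H
  Total hydrogens = 15.
Molecular formula: C12H15FO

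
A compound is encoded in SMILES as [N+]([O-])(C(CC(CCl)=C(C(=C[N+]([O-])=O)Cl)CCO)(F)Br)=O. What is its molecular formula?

C9H10BrCl2FN2O5

Heavy atoms from the SMILES: 1 Br, 9 C, 2 Cl, 1 F, 2 N, 5 O.
Implicit hydrogens by atom environment:
  4 × C: 2 H each → 8
  4 × C: no H
  2 × Cl: no H
  2 × N (charge +1): no H
  2 × O: no H
  2 × O (charge -1): no H
  1 × Br: no H
  1 × C: 1 H
  1 × F: no H
  1 × O: 1 H
  Total hydrogens = 10.
Molecular formula: C9H10BrCl2FN2O5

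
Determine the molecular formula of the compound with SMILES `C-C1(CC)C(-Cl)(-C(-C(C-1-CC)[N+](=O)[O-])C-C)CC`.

Heavy atoms from the SMILES: 14 C, 1 Cl, 1 N, 2 O.
Implicit hydrogens by atom environment:
  5 × C: 3 H each → 15
  4 × C: 2 H each → 8
  3 × C: 1 H each → 3
  2 × C: no H
  1 × Cl: no H
  1 × N (charge +1): no H
  1 × O: no H
  1 × O (charge -1): no H
  Total hydrogens = 26.
Molecular formula: C14H26ClNO2

C14H26ClNO2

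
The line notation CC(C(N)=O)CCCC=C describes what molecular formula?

Heavy atoms from the SMILES: 8 C, 1 N, 1 O.
Implicit hydrogens by atom environment:
  4 × C: 2 H each → 8
  2 × C: 1 H each → 2
  1 × C: 3 H
  1 × C: no H
  1 × N: 2 H
  1 × O: no H
  Total hydrogens = 15.
Molecular formula: C8H15NO

C8H15NO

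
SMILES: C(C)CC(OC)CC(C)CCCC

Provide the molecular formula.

C12H26O

Heavy atoms from the SMILES: 12 C, 1 O.
Implicit hydrogens by atom environment:
  6 × C: 2 H each → 12
  4 × C: 3 H each → 12
  2 × C: 1 H each → 2
  1 × O: no H
  Total hydrogens = 26.
Molecular formula: C12H26O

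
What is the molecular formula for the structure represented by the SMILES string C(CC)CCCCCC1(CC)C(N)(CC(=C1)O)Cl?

C15H28ClNO

Heavy atoms from the SMILES: 15 C, 1 Cl, 1 N, 1 O.
Implicit hydrogens by atom environment:
  9 × C: 2 H each → 18
  3 × C: no H
  2 × C: 3 H each → 6
  1 × C: 1 H
  1 × Cl: no H
  1 × N: 2 H
  1 × O: 1 H
  Total hydrogens = 28.
Molecular formula: C15H28ClNO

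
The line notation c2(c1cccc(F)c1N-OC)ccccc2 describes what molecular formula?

Heavy atoms from the SMILES: 13 C, 1 F, 1 N, 1 O.
Implicit hydrogens by atom environment:
  8 × C (aromatic): 1 H each → 8
  4 × C (aromatic): no H
  1 × C: 3 H
  1 × F: no H
  1 × N: 1 H
  1 × O: no H
  Total hydrogens = 12.
Molecular formula: C13H12FNO

C13H12FNO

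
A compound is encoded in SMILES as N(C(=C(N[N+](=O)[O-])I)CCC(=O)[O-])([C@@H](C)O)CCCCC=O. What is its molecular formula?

C12H19IN3O6-

Heavy atoms from the SMILES: 12 C, 1 I, 3 N, 6 O.
Implicit hydrogens by atom environment:
  6 × C: 2 H each → 12
  3 × C: no H
  3 × O: no H
  2 × C: 1 H each → 2
  2 × O (charge -1): no H
  1 × C: 3 H
  1 × I: no H
  1 × N: 1 H
  1 × N: no H
  1 × N (charge +1): no H
  1 × O: 1 H
  Total hydrogens = 19.
Net charge -1.
Molecular formula: C12H19IN3O6-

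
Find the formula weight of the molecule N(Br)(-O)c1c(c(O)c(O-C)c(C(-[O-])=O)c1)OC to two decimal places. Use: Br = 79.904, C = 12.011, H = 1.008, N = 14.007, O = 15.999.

Molecular formula: C9H9BrNO6-.
M = 1×79.904 + 9×12.011 + 9×1.008 + 1×14.007 + 6×15.999 = 307.08 g/mol.

307.08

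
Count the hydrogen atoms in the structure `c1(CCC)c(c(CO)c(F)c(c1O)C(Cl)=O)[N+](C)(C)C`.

20

Hydrogens are implicit in SMILES; fill each atom to its normal valence:
  6 × C (aromatic): no H
  4 × C: 3 H each → 12
  3 × C: 2 H each → 6
  2 × O: 1 H each → 2
  1 × C: no H
  1 × Cl: no H
  1 × F: no H
  1 × N (charge +1): no H
  1 × O: no H
  Total hydrogens = 20.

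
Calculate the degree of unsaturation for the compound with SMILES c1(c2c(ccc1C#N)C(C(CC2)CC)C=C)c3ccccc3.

Molecular formula from the SMILES: C21H21N.
DoU = (2C + 2 + N − H − X)/2 = (2·21 + 2 + 1 − 21 − 0)/2 = 24/2 = 12.
(Structurally: 3 ring(s) + 9 π bond(s) = 12.)

12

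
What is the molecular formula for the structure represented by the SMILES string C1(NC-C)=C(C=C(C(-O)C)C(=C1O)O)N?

Heavy atoms from the SMILES: 10 C, 2 N, 3 O.
Implicit hydrogens by atom environment:
  5 × C (aromatic): no H
  3 × O: 1 H each → 3
  2 × C: 3 H each → 6
  1 × C: 2 H
  1 × C (aromatic): 1 H
  1 × C: 1 H
  1 × N: 2 H
  1 × N: 1 H
  Total hydrogens = 16.
Molecular formula: C10H16N2O3

C10H16N2O3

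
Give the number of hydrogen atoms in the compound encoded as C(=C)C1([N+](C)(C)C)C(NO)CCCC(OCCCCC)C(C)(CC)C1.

43

Hydrogens are implicit in SMILES; fill each atom to its normal valence:
  10 × C: 2 H each → 20
  6 × C: 3 H each → 18
  3 × C: 1 H each → 3
  2 × C: no H
  1 × N: 1 H
  1 × N (charge +1): no H
  1 × O: 1 H
  1 × O: no H
  Total hydrogens = 43.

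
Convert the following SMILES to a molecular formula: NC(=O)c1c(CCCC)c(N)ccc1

C11H16N2O

Heavy atoms from the SMILES: 11 C, 2 N, 1 O.
Implicit hydrogens by atom environment:
  3 × C: 2 H each → 6
  3 × C (aromatic): 1 H each → 3
  3 × C (aromatic): no H
  2 × N: 2 H each → 4
  1 × C: 3 H
  1 × C: no H
  1 × O: no H
  Total hydrogens = 16.
Molecular formula: C11H16N2O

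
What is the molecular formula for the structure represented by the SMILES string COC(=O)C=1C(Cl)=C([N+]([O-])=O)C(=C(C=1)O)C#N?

C9H5ClN2O5

Heavy atoms from the SMILES: 9 C, 1 Cl, 2 N, 5 O.
Implicit hydrogens by atom environment:
  5 × C (aromatic): no H
  3 × O: no H
  2 × C: no H
  1 × C: 3 H
  1 × C (aromatic): 1 H
  1 × Cl: no H
  1 × N: no H
  1 × N (charge +1): no H
  1 × O: 1 H
  1 × O (charge -1): no H
  Total hydrogens = 5.
Molecular formula: C9H5ClN2O5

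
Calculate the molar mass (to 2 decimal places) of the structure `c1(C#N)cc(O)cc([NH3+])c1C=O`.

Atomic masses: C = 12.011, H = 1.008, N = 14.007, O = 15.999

Molecular formula: C8H7N2O2+.
M = 8×12.011 + 7×1.008 + 2×14.007 + 2×15.999 = 163.16 g/mol.

163.16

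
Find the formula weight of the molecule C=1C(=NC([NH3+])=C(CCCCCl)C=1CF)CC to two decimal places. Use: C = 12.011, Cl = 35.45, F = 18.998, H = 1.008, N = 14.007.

Molecular formula: C12H19ClFN2+.
M = 12×12.011 + 1×35.45 + 1×18.998 + 19×1.008 + 2×14.007 = 245.75 g/mol.

245.75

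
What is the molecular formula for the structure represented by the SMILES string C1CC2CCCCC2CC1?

Heavy atoms from the SMILES: 10 C.
Implicit hydrogens by atom environment:
  8 × C: 2 H each → 16
  2 × C: 1 H each → 2
  Total hydrogens = 18.
Molecular formula: C10H18

C10H18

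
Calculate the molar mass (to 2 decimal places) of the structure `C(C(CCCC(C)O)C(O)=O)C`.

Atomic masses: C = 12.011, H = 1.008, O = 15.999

174.24

Molecular formula: C9H18O3.
M = 9×12.011 + 18×1.008 + 3×15.999 = 174.24 g/mol.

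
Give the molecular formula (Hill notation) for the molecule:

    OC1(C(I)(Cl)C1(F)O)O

C3H3ClFIO3

Heavy atoms from the SMILES: 3 C, 1 Cl, 1 F, 1 I, 3 O.
Implicit hydrogens by atom environment:
  3 × C: no H
  3 × O: 1 H each → 3
  1 × Cl: no H
  1 × F: no H
  1 × I: no H
  Total hydrogens = 3.
Molecular formula: C3H3ClFIO3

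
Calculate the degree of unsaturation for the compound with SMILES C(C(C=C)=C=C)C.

3

Molecular formula from the SMILES: C7H10.
DoU = (2C + 2 + N − H − X)/2 = (2·7 + 2 + 0 − 10 − 0)/2 = 6/2 = 3.
(Structurally: 0 ring(s) + 3 π bond(s) = 3.)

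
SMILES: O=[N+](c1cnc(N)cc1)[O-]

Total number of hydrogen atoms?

Hydrogens are implicit in SMILES; fill each atom to its normal valence:
  3 × C (aromatic): 1 H each → 3
  2 × C (aromatic): no H
  1 × N: 2 H
  1 × N (aromatic): no H
  1 × N (charge +1): no H
  1 × O: no H
  1 × O (charge -1): no H
  Total hydrogens = 5.

5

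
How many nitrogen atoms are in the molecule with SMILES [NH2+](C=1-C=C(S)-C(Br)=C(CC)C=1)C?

1

The symbol for nitrogen appears 1 time in the SMILES.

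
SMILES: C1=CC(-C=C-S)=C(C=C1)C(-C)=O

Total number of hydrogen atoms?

10

Hydrogens are implicit in SMILES; fill each atom to its normal valence:
  4 × C (aromatic): 1 H each → 4
  2 × C: 1 H each → 2
  2 × C (aromatic): no H
  1 × C: 3 H
  1 × C: no H
  1 × O: no H
  1 × S: 1 H
  Total hydrogens = 10.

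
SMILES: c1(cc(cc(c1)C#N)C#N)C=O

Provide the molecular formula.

Heavy atoms from the SMILES: 9 C, 2 N, 1 O.
Implicit hydrogens by atom environment:
  3 × C (aromatic): 1 H each → 3
  3 × C (aromatic): no H
  2 × C: no H
  2 × N: no H
  1 × C: 1 H
  1 × O: no H
  Total hydrogens = 4.
Molecular formula: C9H4N2O

C9H4N2O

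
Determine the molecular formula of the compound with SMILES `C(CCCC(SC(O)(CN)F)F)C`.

Heavy atoms from the SMILES: 8 C, 2 F, 1 N, 1 O, 1 S.
Implicit hydrogens by atom environment:
  5 × C: 2 H each → 10
  2 × F: no H
  1 × C: 3 H
  1 × C: 1 H
  1 × C: no H
  1 × N: 2 H
  1 × O: 1 H
  1 × S: no H
  Total hydrogens = 17.
Molecular formula: C8H17F2NOS

C8H17F2NOS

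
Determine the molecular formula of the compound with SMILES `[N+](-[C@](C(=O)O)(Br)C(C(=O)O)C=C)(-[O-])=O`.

C6H6BrNO6

Heavy atoms from the SMILES: 1 Br, 6 C, 1 N, 6 O.
Implicit hydrogens by atom environment:
  3 × C: no H
  3 × O: no H
  2 × C: 1 H each → 2
  2 × O: 1 H each → 2
  1 × Br: no H
  1 × C: 2 H
  1 × N (charge +1): no H
  1 × O (charge -1): no H
  Total hydrogens = 6.
Molecular formula: C6H6BrNO6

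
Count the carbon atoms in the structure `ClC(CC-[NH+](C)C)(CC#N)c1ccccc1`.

The symbol for carbon appears 13 times in the SMILES. Lowercase c denotes aromatic carbon and counts toward C.

13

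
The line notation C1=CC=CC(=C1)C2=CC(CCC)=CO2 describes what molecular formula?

C13H14O

Heavy atoms from the SMILES: 13 C, 1 O.
Implicit hydrogens by atom environment:
  7 × C (aromatic): 1 H each → 7
  3 × C (aromatic): no H
  2 × C: 2 H each → 4
  1 × C: 3 H
  1 × O (aromatic): no H
  Total hydrogens = 14.
Molecular formula: C13H14O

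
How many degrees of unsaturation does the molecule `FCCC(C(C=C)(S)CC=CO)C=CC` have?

Molecular formula from the SMILES: C12H19FOS.
DoU = (2C + 2 + N − H − X)/2 = (2·12 + 2 + 0 − 19 − 1)/2 = 6/2 = 3.
(Structurally: 0 ring(s) + 3 π bond(s) = 3.)

3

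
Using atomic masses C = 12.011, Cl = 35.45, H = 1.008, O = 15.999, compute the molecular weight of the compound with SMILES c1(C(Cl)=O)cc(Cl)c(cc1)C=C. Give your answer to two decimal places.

Molecular formula: C9H6Cl2O.
M = 9×12.011 + 2×35.45 + 6×1.008 + 1×15.999 = 201.05 g/mol.

201.05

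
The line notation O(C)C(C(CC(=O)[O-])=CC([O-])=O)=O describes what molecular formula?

Heavy atoms from the SMILES: 7 C, 6 O.
Implicit hydrogens by atom environment:
  4 × C: no H
  4 × O: no H
  2 × O (charge -1): no H
  1 × C: 3 H
  1 × C: 2 H
  1 × C: 1 H
  Total hydrogens = 6.
Net charge -2.
Molecular formula: [C7H6O6]2-

[C7H6O6]2-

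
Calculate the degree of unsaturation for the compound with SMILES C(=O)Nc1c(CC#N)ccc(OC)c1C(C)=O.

Molecular formula from the SMILES: C12H12N2O3.
DoU = (2C + 2 + N − H − X)/2 = (2·12 + 2 + 2 − 12 − 0)/2 = 16/2 = 8.
(Structurally: 1 ring(s) + 7 π bond(s) = 8.)

8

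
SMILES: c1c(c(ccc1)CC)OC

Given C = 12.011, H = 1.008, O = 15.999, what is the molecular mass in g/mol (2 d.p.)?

Molecular formula: C9H12O.
M = 9×12.011 + 12×1.008 + 1×15.999 = 136.19 g/mol.

136.19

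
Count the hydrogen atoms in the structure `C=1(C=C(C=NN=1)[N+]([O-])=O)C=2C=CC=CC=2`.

Hydrogens are implicit in SMILES; fill each atom to its normal valence:
  7 × C (aromatic): 1 H each → 7
  3 × C (aromatic): no H
  2 × N (aromatic): no H
  1 × N (charge +1): no H
  1 × O: no H
  1 × O (charge -1): no H
  Total hydrogens = 7.

7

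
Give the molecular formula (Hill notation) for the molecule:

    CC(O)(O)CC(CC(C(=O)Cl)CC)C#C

C11H17ClO3

Heavy atoms from the SMILES: 11 C, 1 Cl, 3 O.
Implicit hydrogens by atom environment:
  3 × C: 2 H each → 6
  3 × C: 1 H each → 3
  3 × C: no H
  2 × C: 3 H each → 6
  2 × O: 1 H each → 2
  1 × Cl: no H
  1 × O: no H
  Total hydrogens = 17.
Molecular formula: C11H17ClO3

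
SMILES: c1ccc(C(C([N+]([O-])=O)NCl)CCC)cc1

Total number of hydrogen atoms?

15

Hydrogens are implicit in SMILES; fill each atom to its normal valence:
  5 × C (aromatic): 1 H each → 5
  2 × C: 2 H each → 4
  2 × C: 1 H each → 2
  1 × C: 3 H
  1 × C (aromatic): no H
  1 × Cl: no H
  1 × N: 1 H
  1 × N (charge +1): no H
  1 × O: no H
  1 × O (charge -1): no H
  Total hydrogens = 15.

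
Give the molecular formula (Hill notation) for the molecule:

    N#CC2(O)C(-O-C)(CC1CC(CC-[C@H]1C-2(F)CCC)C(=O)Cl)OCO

C17H25ClFNO5

Heavy atoms from the SMILES: 17 C, 1 Cl, 1 F, 1 N, 5 O.
Implicit hydrogens by atom environment:
  7 × C: 2 H each → 14
  5 × C: no H
  3 × C: 1 H each → 3
  3 × O: no H
  2 × C: 3 H each → 6
  2 × O: 1 H each → 2
  1 × Cl: no H
  1 × F: no H
  1 × N: no H
  Total hydrogens = 25.
Molecular formula: C17H25ClFNO5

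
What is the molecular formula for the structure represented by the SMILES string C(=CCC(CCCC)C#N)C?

Heavy atoms from the SMILES: 10 C, 1 N.
Implicit hydrogens by atom environment:
  4 × C: 2 H each → 8
  3 × C: 1 H each → 3
  2 × C: 3 H each → 6
  1 × C: no H
  1 × N: no H
  Total hydrogens = 17.
Molecular formula: C10H17N

C10H17N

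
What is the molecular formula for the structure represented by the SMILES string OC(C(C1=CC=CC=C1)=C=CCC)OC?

C13H16O2

Heavy atoms from the SMILES: 13 C, 2 O.
Implicit hydrogens by atom environment:
  5 × C (aromatic): 1 H each → 5
  2 × C: 3 H each → 6
  2 × C: 1 H each → 2
  2 × C: no H
  1 × C: 2 H
  1 × C (aromatic): no H
  1 × O: 1 H
  1 × O: no H
  Total hydrogens = 16.
Molecular formula: C13H16O2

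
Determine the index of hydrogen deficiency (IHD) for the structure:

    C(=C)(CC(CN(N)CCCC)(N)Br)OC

Molecular formula from the SMILES: C10H22BrN3O.
DoU = (2C + 2 + N − H − X)/2 = (2·10 + 2 + 3 − 22 − 1)/2 = 2/2 = 1.
(Structurally: 0 ring(s) + 1 π bond(s) = 1.)

1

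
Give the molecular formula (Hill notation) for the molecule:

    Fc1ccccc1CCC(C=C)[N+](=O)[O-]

C11H12FNO2

Heavy atoms from the SMILES: 11 C, 1 F, 1 N, 2 O.
Implicit hydrogens by atom environment:
  4 × C (aromatic): 1 H each → 4
  3 × C: 2 H each → 6
  2 × C: 1 H each → 2
  2 × C (aromatic): no H
  1 × F: no H
  1 × N (charge +1): no H
  1 × O: no H
  1 × O (charge -1): no H
  Total hydrogens = 12.
Molecular formula: C11H12FNO2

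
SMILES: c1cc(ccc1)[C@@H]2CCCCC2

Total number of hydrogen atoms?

16

Hydrogens are implicit in SMILES; fill each atom to its normal valence:
  5 × C: 2 H each → 10
  5 × C (aromatic): 1 H each → 5
  1 × C: 1 H
  1 × C (aromatic): no H
  Total hydrogens = 16.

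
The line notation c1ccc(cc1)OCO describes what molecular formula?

C7H8O2

Heavy atoms from the SMILES: 7 C, 2 O.
Implicit hydrogens by atom environment:
  5 × C (aromatic): 1 H each → 5
  1 × C: 2 H
  1 × C (aromatic): no H
  1 × O: 1 H
  1 × O: no H
  Total hydrogens = 8.
Molecular formula: C7H8O2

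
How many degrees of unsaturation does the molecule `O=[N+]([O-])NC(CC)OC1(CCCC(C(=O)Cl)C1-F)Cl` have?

Molecular formula from the SMILES: C10H15Cl2FN2O4.
DoU = (2C + 2 + N − H − X)/2 = (2·10 + 2 + 2 − 15 − 3)/2 = 6/2 = 3.
(Structurally: 1 ring(s) + 2 π bond(s) = 3.)

3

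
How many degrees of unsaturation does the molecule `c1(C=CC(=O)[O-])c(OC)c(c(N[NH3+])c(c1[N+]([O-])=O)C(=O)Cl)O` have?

8

Molecular formula from the SMILES: C11H10ClN3O7.
DoU = (2C + 2 + N − H − X)/2 = (2·11 + 2 + 3 − 10 − 1)/2 = 16/2 = 8.
(Structurally: 1 ring(s) + 7 π bond(s) = 8.)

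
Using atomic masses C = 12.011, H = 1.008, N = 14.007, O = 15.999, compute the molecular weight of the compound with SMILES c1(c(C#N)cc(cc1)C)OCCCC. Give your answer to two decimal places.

Molecular formula: C12H15NO.
M = 12×12.011 + 15×1.008 + 1×14.007 + 1×15.999 = 189.26 g/mol.

189.26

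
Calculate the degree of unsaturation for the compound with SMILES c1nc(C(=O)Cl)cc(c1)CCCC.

5

Molecular formula from the SMILES: C10H12ClNO.
DoU = (2C + 2 + N − H − X)/2 = (2·10 + 2 + 1 − 12 − 1)/2 = 10/2 = 5.
(Structurally: 1 ring(s) + 4 π bond(s) = 5.)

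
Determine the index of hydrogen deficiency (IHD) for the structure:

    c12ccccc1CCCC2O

Molecular formula from the SMILES: C10H12O.
DoU = (2C + 2 + N − H − X)/2 = (2·10 + 2 + 0 − 12 − 0)/2 = 10/2 = 5.
(Structurally: 2 ring(s) + 3 π bond(s) = 5.)

5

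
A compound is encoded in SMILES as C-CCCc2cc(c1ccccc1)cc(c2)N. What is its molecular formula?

C16H19N

Heavy atoms from the SMILES: 16 C, 1 N.
Implicit hydrogens by atom environment:
  8 × C (aromatic): 1 H each → 8
  4 × C (aromatic): no H
  3 × C: 2 H each → 6
  1 × C: 3 H
  1 × N: 2 H
  Total hydrogens = 19.
Molecular formula: C16H19N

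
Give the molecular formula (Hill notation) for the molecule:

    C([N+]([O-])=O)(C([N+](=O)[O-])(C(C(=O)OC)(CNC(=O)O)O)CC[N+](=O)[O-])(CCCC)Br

C13H21BrN4O11

Heavy atoms from the SMILES: 1 Br, 13 C, 4 N, 11 O.
Implicit hydrogens by atom environment:
  6 × C: 2 H each → 12
  6 × O: no H
  5 × C: no H
  3 × N (charge +1): no H
  3 × O (charge -1): no H
  2 × C: 3 H each → 6
  2 × O: 1 H each → 2
  1 × Br: no H
  1 × N: 1 H
  Total hydrogens = 21.
Molecular formula: C13H21BrN4O11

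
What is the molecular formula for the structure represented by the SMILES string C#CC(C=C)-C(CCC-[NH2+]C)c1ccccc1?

C16H22N+

Heavy atoms from the SMILES: 16 C, 1 N.
Implicit hydrogens by atom environment:
  5 × C (aromatic): 1 H each → 5
  4 × C: 2 H each → 8
  4 × C: 1 H each → 4
  1 × C: 3 H
  1 × C: no H
  1 × C (aromatic): no H
  1 × N (charge +1): 2 H
  Total hydrogens = 22.
Net charge +1.
Molecular formula: C16H22N+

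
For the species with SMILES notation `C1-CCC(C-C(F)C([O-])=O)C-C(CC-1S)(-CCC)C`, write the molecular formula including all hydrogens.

C15H26FO2S-

Heavy atoms from the SMILES: 15 C, 1 F, 2 O, 1 S.
Implicit hydrogens by atom environment:
  8 × C: 2 H each → 16
  3 × C: 1 H each → 3
  2 × C: 3 H each → 6
  2 × C: no H
  1 × F: no H
  1 × O: no H
  1 × O (charge -1): no H
  1 × S: 1 H
  Total hydrogens = 26.
Net charge -1.
Molecular formula: C15H26FO2S-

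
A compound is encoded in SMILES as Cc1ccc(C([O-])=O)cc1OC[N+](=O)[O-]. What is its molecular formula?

C9H8NO5-

Heavy atoms from the SMILES: 9 C, 1 N, 5 O.
Implicit hydrogens by atom environment:
  3 × C (aromatic): 1 H each → 3
  3 × C (aromatic): no H
  3 × O: no H
  2 × O (charge -1): no H
  1 × C: 3 H
  1 × C: 2 H
  1 × C: no H
  1 × N (charge +1): no H
  Total hydrogens = 8.
Net charge -1.
Molecular formula: C9H8NO5-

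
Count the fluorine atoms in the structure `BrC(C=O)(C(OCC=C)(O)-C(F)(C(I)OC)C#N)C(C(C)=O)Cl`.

1

The symbol for fluorine appears 1 time in the SMILES.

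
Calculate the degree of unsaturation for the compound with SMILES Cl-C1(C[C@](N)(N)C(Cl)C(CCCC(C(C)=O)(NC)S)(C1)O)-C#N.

Molecular formula from the SMILES: C14H24Cl2N4O2S.
DoU = (2C + 2 + N − H − X)/2 = (2·14 + 2 + 4 − 24 − 2)/2 = 8/2 = 4.
(Structurally: 1 ring(s) + 3 π bond(s) = 4.)

4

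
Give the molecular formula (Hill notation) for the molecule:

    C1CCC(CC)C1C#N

C8H13N

Heavy atoms from the SMILES: 8 C, 1 N.
Implicit hydrogens by atom environment:
  4 × C: 2 H each → 8
  2 × C: 1 H each → 2
  1 × C: 3 H
  1 × C: no H
  1 × N: no H
  Total hydrogens = 13.
Molecular formula: C8H13N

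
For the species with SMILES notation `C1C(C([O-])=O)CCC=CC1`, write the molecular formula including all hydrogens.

Heavy atoms from the SMILES: 8 C, 2 O.
Implicit hydrogens by atom environment:
  4 × C: 2 H each → 8
  3 × C: 1 H each → 3
  1 × C: no H
  1 × O: no H
  1 × O (charge -1): no H
  Total hydrogens = 11.
Net charge -1.
Molecular formula: C8H11O2-

C8H11O2-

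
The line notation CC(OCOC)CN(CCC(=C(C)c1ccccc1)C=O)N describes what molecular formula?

Heavy atoms from the SMILES: 17 C, 2 N, 3 O.
Implicit hydrogens by atom environment:
  5 × C (aromatic): 1 H each → 5
  4 × C: 2 H each → 8
  3 × C: 3 H each → 9
  3 × O: no H
  2 × C: 1 H each → 2
  2 × C: no H
  1 × C (aromatic): no H
  1 × N: 2 H
  1 × N: no H
  Total hydrogens = 26.
Molecular formula: C17H26N2O3

C17H26N2O3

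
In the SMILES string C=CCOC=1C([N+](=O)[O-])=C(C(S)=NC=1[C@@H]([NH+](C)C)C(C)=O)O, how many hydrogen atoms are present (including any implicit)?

18

Hydrogens are implicit in SMILES; fill each atom to its normal valence:
  5 × C (aromatic): no H
  3 × C: 3 H each → 9
  3 × O: no H
  2 × C: 2 H each → 4
  2 × C: 1 H each → 2
  1 × C: no H
  1 × N (charge +1): 1 H
  1 × N (aromatic): no H
  1 × N (charge +1): no H
  1 × O: 1 H
  1 × O (charge -1): no H
  1 × S: 1 H
  Total hydrogens = 18.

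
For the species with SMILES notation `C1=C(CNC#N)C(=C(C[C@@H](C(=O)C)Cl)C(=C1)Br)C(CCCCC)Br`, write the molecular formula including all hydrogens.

Heavy atoms from the SMILES: 2 Br, 18 C, 1 Cl, 2 N, 1 O.
Implicit hydrogens by atom environment:
  6 × C: 2 H each → 12
  4 × C (aromatic): no H
  2 × Br: no H
  2 × C: 3 H each → 6
  2 × C (aromatic): 1 H each → 2
  2 × C: 1 H each → 2
  2 × C: no H
  1 × Cl: no H
  1 × N: 1 H
  1 × N: no H
  1 × O: no H
  Total hydrogens = 23.
Molecular formula: C18H23Br2ClN2O

C18H23Br2ClN2O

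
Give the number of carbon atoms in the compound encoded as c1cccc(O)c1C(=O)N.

7

The symbol for carbon appears 7 times in the SMILES. Lowercase c denotes aromatic carbon and counts toward C.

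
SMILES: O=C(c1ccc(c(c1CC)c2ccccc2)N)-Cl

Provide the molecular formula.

Heavy atoms from the SMILES: 15 C, 1 Cl, 1 N, 1 O.
Implicit hydrogens by atom environment:
  7 × C (aromatic): 1 H each → 7
  5 × C (aromatic): no H
  1 × C: 3 H
  1 × C: 2 H
  1 × C: no H
  1 × Cl: no H
  1 × N: 2 H
  1 × O: no H
  Total hydrogens = 14.
Molecular formula: C15H14ClNO

C15H14ClNO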